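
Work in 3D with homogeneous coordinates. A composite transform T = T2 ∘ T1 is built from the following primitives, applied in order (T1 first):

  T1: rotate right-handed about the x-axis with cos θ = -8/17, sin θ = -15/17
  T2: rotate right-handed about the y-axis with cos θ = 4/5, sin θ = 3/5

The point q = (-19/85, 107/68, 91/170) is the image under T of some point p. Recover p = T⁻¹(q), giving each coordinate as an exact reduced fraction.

T1 = [1 0 0 0; 0 -8/17 15/17 0; 0 -15/17 -8/17 0; 0 0 0 1]
T2·T1 = [4/5 -9/17 -24/85 0; 0 -8/17 15/17 0; -3/5 -12/17 -32/85 0; 0 0 0 1]
det M = 1; M⁻¹ = [4/5 0 -3/5 0; -9/17 -8/17 -12/17 0; -24/85 15/17 -32/85 0; 0 0 0 1]
M⁻¹ · (-19/85, 107/68, 91/170)ᵀ = (-1/2, -1, 5/4)ᵀ

p = (-1/2, -1, 5/4)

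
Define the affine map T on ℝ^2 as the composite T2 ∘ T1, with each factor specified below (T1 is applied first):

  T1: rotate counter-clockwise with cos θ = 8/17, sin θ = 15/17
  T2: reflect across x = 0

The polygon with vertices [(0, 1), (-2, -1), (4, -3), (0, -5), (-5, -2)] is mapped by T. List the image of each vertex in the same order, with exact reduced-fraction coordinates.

T1 rotate counter-clockwise with cos θ = 8/17, sin θ = 15/17: (0, 1) → (-15/17, 8/17); (-2, -1) → (-1/17, -38/17); (4, -3) → (77/17, 36/17); (0, -5) → (75/17, -40/17); (-5, -2) → (-10/17, -91/17)
T2 reflect across x = 0: (-15/17, 8/17) → (15/17, 8/17); (-1/17, -38/17) → (1/17, -38/17); (77/17, 36/17) → (-77/17, 36/17); (75/17, -40/17) → (-75/17, -40/17); (-10/17, -91/17) → (10/17, -91/17)

image vertices: (15/17, 8/17), (1/17, -38/17), (-77/17, 36/17), (-75/17, -40/17), (10/17, -91/17)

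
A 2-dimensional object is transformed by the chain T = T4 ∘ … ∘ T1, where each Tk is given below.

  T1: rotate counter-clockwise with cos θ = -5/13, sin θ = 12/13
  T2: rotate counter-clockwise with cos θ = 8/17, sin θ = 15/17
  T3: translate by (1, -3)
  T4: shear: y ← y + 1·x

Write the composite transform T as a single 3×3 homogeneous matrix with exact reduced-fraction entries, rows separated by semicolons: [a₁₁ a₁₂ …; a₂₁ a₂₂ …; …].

T1 = [-5/13 -12/13 0; 12/13 -5/13 0; 0 0 1]
T2·T1 = [-220/221 -21/221 0; 21/221 -220/221 0; 0 0 1]
T3·…·T1 = [-220/221 -21/221 1; 21/221 -220/221 -3; 0 0 1]
T4·…·T1 = [-220/221 -21/221 1; -199/221 -241/221 -2; 0 0 1]

T = [-220/221 -21/221 1; -199/221 -241/221 -2; 0 0 1]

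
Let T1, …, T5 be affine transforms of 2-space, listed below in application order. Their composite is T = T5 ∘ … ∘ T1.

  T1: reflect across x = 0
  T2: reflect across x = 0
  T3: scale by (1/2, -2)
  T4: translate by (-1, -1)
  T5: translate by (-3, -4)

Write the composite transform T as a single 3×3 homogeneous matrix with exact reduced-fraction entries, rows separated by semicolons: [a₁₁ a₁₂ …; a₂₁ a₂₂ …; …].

T1 = [-1 0 0; 0 1 0; 0 0 1]
T2·T1 = [1 0 0; 0 1 0; 0 0 1]
T3·…·T1 = [1/2 0 0; 0 -2 0; 0 0 1]
T4·…·T1 = [1/2 0 -1; 0 -2 -1; 0 0 1]
T5·…·T1 = [1/2 0 -4; 0 -2 -5; 0 0 1]

T = [1/2 0 -4; 0 -2 -5; 0 0 1]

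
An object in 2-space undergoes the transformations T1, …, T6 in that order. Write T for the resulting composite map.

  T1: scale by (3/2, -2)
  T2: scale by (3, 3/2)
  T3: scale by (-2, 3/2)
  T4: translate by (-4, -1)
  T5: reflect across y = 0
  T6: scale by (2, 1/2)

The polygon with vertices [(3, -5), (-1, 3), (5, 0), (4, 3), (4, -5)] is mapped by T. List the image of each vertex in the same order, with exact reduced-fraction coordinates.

T1 scale by (3/2, -2): (3, -5) → (9/2, 10); (-1, 3) → (-3/2, -6); (5, 0) → (15/2, 0); (4, 3) → (6, -6); (4, -5) → (6, 10)
T2 scale by (3, 3/2): (9/2, 10) → (27/2, 15); (-3/2, -6) → (-9/2, -9); (15/2, 0) → (45/2, 0); (6, -6) → (18, -9); (6, 10) → (18, 15)
T3 scale by (-2, 3/2): (27/2, 15) → (-27, 45/2); (-9/2, -9) → (9, -27/2); (45/2, 0) → (-45, 0); (18, -9) → (-36, -27/2); (18, 15) → (-36, 45/2)
T4 translate by (-4, -1): (-27, 45/2) → (-31, 43/2); (9, -27/2) → (5, -29/2); (-45, 0) → (-49, -1); (-36, -27/2) → (-40, -29/2); (-36, 45/2) → (-40, 43/2)
T5 reflect across y = 0: (-31, 43/2) → (-31, -43/2); (5, -29/2) → (5, 29/2); (-49, -1) → (-49, 1); (-40, -29/2) → (-40, 29/2); (-40, 43/2) → (-40, -43/2)
T6 scale by (2, 1/2): (-31, -43/2) → (-62, -43/4); (5, 29/2) → (10, 29/4); (-49, 1) → (-98, 1/2); (-40, 29/2) → (-80, 29/4); (-40, -43/2) → (-80, -43/4)

image vertices: (-62, -43/4), (10, 29/4), (-98, 1/2), (-80, 29/4), (-80, -43/4)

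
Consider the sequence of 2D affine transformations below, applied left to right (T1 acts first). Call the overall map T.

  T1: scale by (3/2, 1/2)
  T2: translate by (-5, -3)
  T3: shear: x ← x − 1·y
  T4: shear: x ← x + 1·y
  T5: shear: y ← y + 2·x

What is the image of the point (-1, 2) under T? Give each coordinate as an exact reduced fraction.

T1 scale by (3/2, 1/2): (-1, 2) → (-3/2, 1)
T2 translate by (-5, -3): (-3/2, 1) → (-13/2, -2)
T3 shear: x ← x − 1·y: (-13/2, -2) → (-9/2, -2)
T4 shear: x ← x + 1·y: (-9/2, -2) → (-13/2, -2)
T5 shear: y ← y + 2·x: (-13/2, -2) → (-13/2, -15)

T(p) = (-13/2, -15)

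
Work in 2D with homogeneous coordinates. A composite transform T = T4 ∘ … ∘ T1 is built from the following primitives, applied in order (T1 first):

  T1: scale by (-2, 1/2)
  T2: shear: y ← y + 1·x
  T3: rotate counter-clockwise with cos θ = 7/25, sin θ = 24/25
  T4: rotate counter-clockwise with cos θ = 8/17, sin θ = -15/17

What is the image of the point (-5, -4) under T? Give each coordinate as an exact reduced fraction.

T1 scale by (-2, 1/2): (-5, -4) → (10, -2)
T2 shear: y ← y + 1·x: (10, -2) → (10, 8)
T3 rotate counter-clockwise with cos θ = 7/25, sin θ = 24/25: (10, 8) → (-122/25, 296/25)
T4 rotate counter-clockwise with cos θ = 8/17, sin θ = -15/17: (-122/25, 296/25) → (3464/425, 4198/425)

T(p) = (3464/425, 4198/425)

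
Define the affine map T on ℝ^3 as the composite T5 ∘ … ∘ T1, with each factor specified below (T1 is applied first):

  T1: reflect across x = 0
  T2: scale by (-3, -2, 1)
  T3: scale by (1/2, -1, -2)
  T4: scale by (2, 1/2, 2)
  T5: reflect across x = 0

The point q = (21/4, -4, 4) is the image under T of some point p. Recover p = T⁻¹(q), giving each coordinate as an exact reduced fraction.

p = (-7/4, -4, -1)

T1 = [-1 0 0 0; 0 1 0 0; 0 0 1 0; 0 0 0 1]
T2·T1 = [3 0 0 0; 0 -2 0 0; 0 0 1 0; 0 0 0 1]
T3·…·T1 = [3/2 0 0 0; 0 2 0 0; 0 0 -2 0; 0 0 0 1]
T4·…·T1 = [3 0 0 0; 0 1 0 0; 0 0 -4 0; 0 0 0 1]
T5·…·T1 = [-3 0 0 0; 0 1 0 0; 0 0 -4 0; 0 0 0 1]
det M = 12; M⁻¹ = [-1/3 0 0 0; 0 1 0 0; 0 0 -1/4 0; 0 0 0 1]
M⁻¹ · (21/4, -4, 4)ᵀ = (-7/4, -4, -1)ᵀ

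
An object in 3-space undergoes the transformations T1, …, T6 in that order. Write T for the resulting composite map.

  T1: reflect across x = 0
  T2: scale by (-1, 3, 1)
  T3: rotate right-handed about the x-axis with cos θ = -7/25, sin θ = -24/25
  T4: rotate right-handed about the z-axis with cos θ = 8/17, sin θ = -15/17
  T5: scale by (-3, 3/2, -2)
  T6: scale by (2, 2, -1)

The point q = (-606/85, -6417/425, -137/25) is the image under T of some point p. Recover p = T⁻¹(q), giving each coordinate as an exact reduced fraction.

T1 = [-1 0 0 0; 0 1 0 0; 0 0 1 0; 0 0 0 1]
T2·T1 = [1 0 0 0; 0 3 0 0; 0 0 1 0; 0 0 0 1]
T3·…·T1 = [1 0 0 0; 0 -21/25 24/25 0; 0 -72/25 -7/25 0; 0 0 0 1]
T4·…·T1 = [8/17 -63/85 72/85 0; -15/17 -168/425 192/425 0; 0 -72/25 -7/25 0; 0 0 0 1]
T5·…·T1 = [-24/17 189/85 -216/85 0; -45/34 -252/425 288/425 0; 0 144/25 14/25 0; 0 0 0 1]
T6·…·T1 = [-48/17 378/85 -432/85 0; -45/17 -504/425 576/425 0; 0 -144/25 -14/25 0; 0 0 0 1]
det M = -108; M⁻¹ = [-4/51 -5/17 0 0; 7/510 -56/3825 -4/25 0; -12/85 64/425 -7/50 0; 0 0 0 1]
M⁻¹ · (-606/85, -6417/425, -137/25)ᵀ = (5, 1, -1/2)ᵀ

p = (5, 1, -1/2)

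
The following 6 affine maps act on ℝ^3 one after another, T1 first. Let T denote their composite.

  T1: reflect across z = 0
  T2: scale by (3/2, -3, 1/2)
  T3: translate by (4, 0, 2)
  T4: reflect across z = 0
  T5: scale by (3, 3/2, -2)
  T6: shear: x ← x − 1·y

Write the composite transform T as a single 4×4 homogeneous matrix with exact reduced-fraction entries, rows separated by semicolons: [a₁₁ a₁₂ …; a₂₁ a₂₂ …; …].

T = [9/2 9/2 0 12; 0 -9/2 0 0; 0 0 -1 4; 0 0 0 1]

T1 = [1 0 0 0; 0 1 0 0; 0 0 -1 0; 0 0 0 1]
T2·T1 = [3/2 0 0 0; 0 -3 0 0; 0 0 -1/2 0; 0 0 0 1]
T3·…·T1 = [3/2 0 0 4; 0 -3 0 0; 0 0 -1/2 2; 0 0 0 1]
T4·…·T1 = [3/2 0 0 4; 0 -3 0 0; 0 0 1/2 -2; 0 0 0 1]
T5·…·T1 = [9/2 0 0 12; 0 -9/2 0 0; 0 0 -1 4; 0 0 0 1]
T6·…·T1 = [9/2 9/2 0 12; 0 -9/2 0 0; 0 0 -1 4; 0 0 0 1]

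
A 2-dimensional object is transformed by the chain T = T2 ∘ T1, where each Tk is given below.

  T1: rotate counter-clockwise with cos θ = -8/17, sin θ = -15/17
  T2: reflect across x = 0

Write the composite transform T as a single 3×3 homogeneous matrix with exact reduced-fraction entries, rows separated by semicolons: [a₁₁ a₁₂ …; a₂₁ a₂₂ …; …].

T1 = [-8/17 15/17 0; -15/17 -8/17 0; 0 0 1]
T2·T1 = [8/17 -15/17 0; -15/17 -8/17 0; 0 0 1]

T = [8/17 -15/17 0; -15/17 -8/17 0; 0 0 1]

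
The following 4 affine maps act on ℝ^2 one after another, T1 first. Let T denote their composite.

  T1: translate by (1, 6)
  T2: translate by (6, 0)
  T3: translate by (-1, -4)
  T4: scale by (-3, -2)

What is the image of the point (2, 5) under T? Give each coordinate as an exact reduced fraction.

T1 translate by (1, 6): (2, 5) → (3, 11)
T2 translate by (6, 0): (3, 11) → (9, 11)
T3 translate by (-1, -4): (9, 11) → (8, 7)
T4 scale by (-3, -2): (8, 7) → (-24, -14)

T(p) = (-24, -14)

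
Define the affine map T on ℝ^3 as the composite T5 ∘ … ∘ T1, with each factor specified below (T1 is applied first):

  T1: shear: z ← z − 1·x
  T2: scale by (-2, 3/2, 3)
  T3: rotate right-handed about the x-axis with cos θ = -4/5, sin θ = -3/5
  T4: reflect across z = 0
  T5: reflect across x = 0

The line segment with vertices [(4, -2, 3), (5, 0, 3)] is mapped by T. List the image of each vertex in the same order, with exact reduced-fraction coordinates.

image vertices: (8, 3/5, -21/5), (10, -18/5, -24/5)

T1 shear: z ← z − 1·x: (4, -2, 3) → (4, -2, -1); (5, 0, 3) → (5, 0, -2)
T2 scale by (-2, 3/2, 3): (4, -2, -1) → (-8, -3, -3); (5, 0, -2) → (-10, 0, -6)
T3 rotate right-handed about the x-axis with cos θ = -4/5, sin θ = -3/5: (-8, -3, -3) → (-8, 3/5, 21/5); (-10, 0, -6) → (-10, -18/5, 24/5)
T4 reflect across z = 0: (-8, 3/5, 21/5) → (-8, 3/5, -21/5); (-10, -18/5, 24/5) → (-10, -18/5, -24/5)
T5 reflect across x = 0: (-8, 3/5, -21/5) → (8, 3/5, -21/5); (-10, -18/5, -24/5) → (10, -18/5, -24/5)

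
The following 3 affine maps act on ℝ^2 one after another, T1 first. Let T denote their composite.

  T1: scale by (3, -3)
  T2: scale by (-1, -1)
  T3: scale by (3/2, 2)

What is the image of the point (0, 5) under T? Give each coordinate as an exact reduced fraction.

T1 scale by (3, -3): (0, 5) → (0, -15)
T2 scale by (-1, -1): (0, -15) → (0, 15)
T3 scale by (3/2, 2): (0, 15) → (0, 30)

T(p) = (0, 30)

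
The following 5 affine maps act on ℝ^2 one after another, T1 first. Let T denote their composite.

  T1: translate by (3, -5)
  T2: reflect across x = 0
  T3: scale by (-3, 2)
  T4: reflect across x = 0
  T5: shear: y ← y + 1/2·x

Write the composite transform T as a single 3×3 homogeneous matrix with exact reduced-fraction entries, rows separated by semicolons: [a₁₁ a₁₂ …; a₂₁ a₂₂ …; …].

T = [-3 0 -9; -3/2 2 -29/2; 0 0 1]

T1 = [1 0 3; 0 1 -5; 0 0 1]
T2·T1 = [-1 0 -3; 0 1 -5; 0 0 1]
T3·…·T1 = [3 0 9; 0 2 -10; 0 0 1]
T4·…·T1 = [-3 0 -9; 0 2 -10; 0 0 1]
T5·…·T1 = [-3 0 -9; -3/2 2 -29/2; 0 0 1]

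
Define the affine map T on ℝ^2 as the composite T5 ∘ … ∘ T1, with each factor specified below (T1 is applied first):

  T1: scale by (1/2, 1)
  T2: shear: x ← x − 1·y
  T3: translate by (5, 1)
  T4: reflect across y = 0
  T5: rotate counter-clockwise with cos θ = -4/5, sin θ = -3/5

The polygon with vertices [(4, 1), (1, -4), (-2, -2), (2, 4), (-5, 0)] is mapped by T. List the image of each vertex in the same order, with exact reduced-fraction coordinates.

T1 scale by (1/2, 1): (4, 1) → (2, 1); (1, -4) → (1/2, -4); (-2, -2) → (-1, -2); (2, 4) → (1, 4); (-5, 0) → (-5/2, 0)
T2 shear: x ← x − 1·y: (2, 1) → (1, 1); (1/2, -4) → (9/2, -4); (-1, -2) → (1, -2); (1, 4) → (-3, 4); (-5/2, 0) → (-5/2, 0)
T3 translate by (5, 1): (1, 1) → (6, 2); (9/2, -4) → (19/2, -3); (1, -2) → (6, -1); (-3, 4) → (2, 5); (-5/2, 0) → (5/2, 1)
T4 reflect across y = 0: (6, 2) → (6, -2); (19/2, -3) → (19/2, 3); (6, -1) → (6, 1); (2, 5) → (2, -5); (5/2, 1) → (5/2, -1)
T5 rotate counter-clockwise with cos θ = -4/5, sin θ = -3/5: (6, -2) → (-6, -2); (19/2, 3) → (-29/5, -81/10); (6, 1) → (-21/5, -22/5); (2, -5) → (-23/5, 14/5); (5/2, -1) → (-13/5, -7/10)

image vertices: (-6, -2), (-29/5, -81/10), (-21/5, -22/5), (-23/5, 14/5), (-13/5, -7/10)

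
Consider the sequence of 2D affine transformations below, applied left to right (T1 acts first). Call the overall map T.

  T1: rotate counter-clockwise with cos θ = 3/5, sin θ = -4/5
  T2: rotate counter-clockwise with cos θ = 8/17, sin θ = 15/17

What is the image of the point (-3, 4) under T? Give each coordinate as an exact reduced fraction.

T1 rotate counter-clockwise with cos θ = 3/5, sin θ = -4/5: (-3, 4) → (7/5, 24/5)
T2 rotate counter-clockwise with cos θ = 8/17, sin θ = 15/17: (7/5, 24/5) → (-304/85, 297/85)

T(p) = (-304/85, 297/85)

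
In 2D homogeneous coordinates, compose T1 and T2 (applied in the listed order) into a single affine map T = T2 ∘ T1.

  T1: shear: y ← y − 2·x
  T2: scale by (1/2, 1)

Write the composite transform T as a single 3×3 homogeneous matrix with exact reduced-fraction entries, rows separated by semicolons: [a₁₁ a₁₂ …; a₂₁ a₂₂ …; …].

T = [1/2 0 0; -2 1 0; 0 0 1]

T1 = [1 0 0; -2 1 0; 0 0 1]
T2·T1 = [1/2 0 0; -2 1 0; 0 0 1]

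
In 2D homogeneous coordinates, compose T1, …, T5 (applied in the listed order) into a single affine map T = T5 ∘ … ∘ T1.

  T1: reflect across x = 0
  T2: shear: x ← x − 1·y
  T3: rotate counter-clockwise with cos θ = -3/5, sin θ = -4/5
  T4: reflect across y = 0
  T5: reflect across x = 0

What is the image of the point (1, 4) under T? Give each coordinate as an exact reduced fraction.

T(p) = (-31/5, -8/5)

T1 reflect across x = 0: (1, 4) → (-1, 4)
T2 shear: x ← x − 1·y: (-1, 4) → (-5, 4)
T3 rotate counter-clockwise with cos θ = -3/5, sin θ = -4/5: (-5, 4) → (31/5, 8/5)
T4 reflect across y = 0: (31/5, 8/5) → (31/5, -8/5)
T5 reflect across x = 0: (31/5, -8/5) → (-31/5, -8/5)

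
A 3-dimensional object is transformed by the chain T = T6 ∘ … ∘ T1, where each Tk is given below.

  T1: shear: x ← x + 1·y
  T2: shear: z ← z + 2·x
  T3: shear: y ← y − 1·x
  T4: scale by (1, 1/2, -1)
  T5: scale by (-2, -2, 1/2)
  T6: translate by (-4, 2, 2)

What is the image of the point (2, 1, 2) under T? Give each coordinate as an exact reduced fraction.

T(p) = (-10, 4, -2)

T1 shear: x ← x + 1·y: (2, 1, 2) → (3, 1, 2)
T2 shear: z ← z + 2·x: (3, 1, 2) → (3, 1, 8)
T3 shear: y ← y − 1·x: (3, 1, 8) → (3, -2, 8)
T4 scale by (1, 1/2, -1): (3, -2, 8) → (3, -1, -8)
T5 scale by (-2, -2, 1/2): (3, -1, -8) → (-6, 2, -4)
T6 translate by (-4, 2, 2): (-6, 2, -4) → (-10, 4, -2)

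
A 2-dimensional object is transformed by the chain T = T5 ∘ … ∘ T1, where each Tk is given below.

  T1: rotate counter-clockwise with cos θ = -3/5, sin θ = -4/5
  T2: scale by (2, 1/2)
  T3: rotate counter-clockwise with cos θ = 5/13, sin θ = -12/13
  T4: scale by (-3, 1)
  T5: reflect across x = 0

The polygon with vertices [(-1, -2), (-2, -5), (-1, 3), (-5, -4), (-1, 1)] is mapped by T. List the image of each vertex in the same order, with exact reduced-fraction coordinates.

T1 rotate counter-clockwise with cos θ = -3/5, sin θ = -4/5: (-1, -2) → (-1, 2); (-2, -5) → (-14/5, 23/5); (-1, 3) → (3, -1); (-5, -4) → (-1/5, 32/5); (-1, 1) → (7/5, 1/5)
T2 scale by (2, 1/2): (-1, 2) → (-2, 1); (-14/5, 23/5) → (-28/5, 23/10); (3, -1) → (6, -1/2); (-1/5, 32/5) → (-2/5, 16/5); (7/5, 1/5) → (14/5, 1/10)
T3 rotate counter-clockwise with cos θ = 5/13, sin θ = -12/13: (-2, 1) → (2/13, 29/13); (-28/5, 23/10) → (-2/65, 787/130); (6, -1/2) → (24/13, -149/26); (-2/5, 16/5) → (14/5, 8/5); (14/5, 1/10) → (76/65, -331/130)
T4 scale by (-3, 1): (2/13, 29/13) → (-6/13, 29/13); (-2/65, 787/130) → (6/65, 787/130); (24/13, -149/26) → (-72/13, -149/26); (14/5, 8/5) → (-42/5, 8/5); (76/65, -331/130) → (-228/65, -331/130)
T5 reflect across x = 0: (-6/13, 29/13) → (6/13, 29/13); (6/65, 787/130) → (-6/65, 787/130); (-72/13, -149/26) → (72/13, -149/26); (-42/5, 8/5) → (42/5, 8/5); (-228/65, -331/130) → (228/65, -331/130)

image vertices: (6/13, 29/13), (-6/65, 787/130), (72/13, -149/26), (42/5, 8/5), (228/65, -331/130)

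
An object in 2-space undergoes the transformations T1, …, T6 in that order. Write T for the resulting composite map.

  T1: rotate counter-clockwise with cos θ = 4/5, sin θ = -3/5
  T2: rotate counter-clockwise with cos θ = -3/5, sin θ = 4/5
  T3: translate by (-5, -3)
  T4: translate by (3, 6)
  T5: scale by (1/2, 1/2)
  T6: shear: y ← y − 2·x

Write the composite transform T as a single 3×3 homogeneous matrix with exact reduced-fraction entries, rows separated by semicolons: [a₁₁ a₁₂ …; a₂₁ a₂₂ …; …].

T = [0 -1/2 -1; 1/2 1 7/2; 0 0 1]

T1 = [4/5 3/5 0; -3/5 4/5 0; 0 0 1]
T2·T1 = [0 -1 0; 1 0 0; 0 0 1]
T3·…·T1 = [0 -1 -5; 1 0 -3; 0 0 1]
T4·…·T1 = [0 -1 -2; 1 0 3; 0 0 1]
T5·…·T1 = [0 -1/2 -1; 1/2 0 3/2; 0 0 1]
T6·…·T1 = [0 -1/2 -1; 1/2 1 7/2; 0 0 1]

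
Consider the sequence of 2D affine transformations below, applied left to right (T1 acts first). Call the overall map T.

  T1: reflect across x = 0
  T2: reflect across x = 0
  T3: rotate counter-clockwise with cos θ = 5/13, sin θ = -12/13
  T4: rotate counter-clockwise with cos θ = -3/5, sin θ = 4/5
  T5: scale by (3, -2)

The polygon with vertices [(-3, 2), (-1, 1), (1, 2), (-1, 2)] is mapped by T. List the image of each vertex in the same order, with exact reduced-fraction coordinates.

T1 reflect across x = 0: (-3, 2) → (3, 2); (-1, 1) → (1, 1); (1, 2) → (-1, 2); (-1, 2) → (1, 2)
T2 reflect across x = 0: (3, 2) → (-3, 2); (1, 1) → (-1, 1); (-1, 2) → (1, 2); (1, 2) → (-1, 2)
T3 rotate counter-clockwise with cos θ = 5/13, sin θ = -12/13: (-3, 2) → (9/13, 46/13); (-1, 1) → (7/13, 17/13); (1, 2) → (29/13, -2/13); (-1, 2) → (19/13, 22/13)
T4 rotate counter-clockwise with cos θ = -3/5, sin θ = 4/5: (9/13, 46/13) → (-211/65, -102/65); (7/13, 17/13) → (-89/65, -23/65); (29/13, -2/13) → (-79/65, 122/65); (19/13, 22/13) → (-29/13, 2/13)
T5 scale by (3, -2): (-211/65, -102/65) → (-633/65, 204/65); (-89/65, -23/65) → (-267/65, 46/65); (-79/65, 122/65) → (-237/65, -244/65); (-29/13, 2/13) → (-87/13, -4/13)

image vertices: (-633/65, 204/65), (-267/65, 46/65), (-237/65, -244/65), (-87/13, -4/13)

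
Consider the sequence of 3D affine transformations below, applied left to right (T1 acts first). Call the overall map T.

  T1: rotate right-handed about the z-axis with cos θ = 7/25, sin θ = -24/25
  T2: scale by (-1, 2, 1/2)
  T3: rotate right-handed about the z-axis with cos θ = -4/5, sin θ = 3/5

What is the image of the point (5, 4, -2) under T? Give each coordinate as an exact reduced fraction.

T(p) = (1076/125, 343/125, -1)

T1 rotate right-handed about the z-axis with cos θ = 7/25, sin θ = -24/25: (5, 4, -2) → (131/25, -92/25, -2)
T2 scale by (-1, 2, 1/2): (131/25, -92/25, -2) → (-131/25, -184/25, -1)
T3 rotate right-handed about the z-axis with cos θ = -4/5, sin θ = 3/5: (-131/25, -184/25, -1) → (1076/125, 343/125, -1)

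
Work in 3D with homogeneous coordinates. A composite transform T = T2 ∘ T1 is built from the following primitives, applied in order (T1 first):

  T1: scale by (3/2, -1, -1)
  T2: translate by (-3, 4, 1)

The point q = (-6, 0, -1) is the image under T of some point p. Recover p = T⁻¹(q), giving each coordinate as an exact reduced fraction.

T1 = [3/2 0 0 0; 0 -1 0 0; 0 0 -1 0; 0 0 0 1]
T2·T1 = [3/2 0 0 -3; 0 -1 0 4; 0 0 -1 1; 0 0 0 1]
det M = 3/2; M⁻¹ = [2/3 0 0 2; 0 -1 0 4; 0 0 -1 1; 0 0 0 1]
M⁻¹ · (-6, 0, -1)ᵀ = (-2, 4, 2)ᵀ

p = (-2, 4, 2)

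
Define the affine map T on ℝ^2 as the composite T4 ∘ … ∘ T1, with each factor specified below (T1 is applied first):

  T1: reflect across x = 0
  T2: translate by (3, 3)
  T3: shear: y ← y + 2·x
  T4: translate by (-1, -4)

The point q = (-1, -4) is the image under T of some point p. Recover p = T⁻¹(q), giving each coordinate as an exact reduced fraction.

T1 = [-1 0 0; 0 1 0; 0 0 1]
T2·T1 = [-1 0 3; 0 1 3; 0 0 1]
T3·…·T1 = [-1 0 3; -2 1 9; 0 0 1]
T4·…·T1 = [-1 0 2; -2 1 5; 0 0 1]
det M = -1; M⁻¹ = [-1 0 2; -2 1 -1; 0 0 1]
M⁻¹ · (-1, -4)ᵀ = (3, -3)ᵀ

p = (3, -3)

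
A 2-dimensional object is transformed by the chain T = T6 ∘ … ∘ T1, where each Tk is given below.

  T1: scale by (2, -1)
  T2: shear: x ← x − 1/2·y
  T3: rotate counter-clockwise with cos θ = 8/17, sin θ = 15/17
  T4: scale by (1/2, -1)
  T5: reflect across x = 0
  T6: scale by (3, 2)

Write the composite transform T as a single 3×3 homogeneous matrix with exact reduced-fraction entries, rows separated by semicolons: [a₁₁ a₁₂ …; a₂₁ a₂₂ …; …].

T = [-24/17 -57/34 0; -60/17 1/17 0; 0 0 1]

T1 = [2 0 0; 0 -1 0; 0 0 1]
T2·T1 = [2 1/2 0; 0 -1 0; 0 0 1]
T3·…·T1 = [16/17 19/17 0; 30/17 -1/34 0; 0 0 1]
T4·…·T1 = [8/17 19/34 0; -30/17 1/34 0; 0 0 1]
T5·…·T1 = [-8/17 -19/34 0; -30/17 1/34 0; 0 0 1]
T6·…·T1 = [-24/17 -57/34 0; -60/17 1/17 0; 0 0 1]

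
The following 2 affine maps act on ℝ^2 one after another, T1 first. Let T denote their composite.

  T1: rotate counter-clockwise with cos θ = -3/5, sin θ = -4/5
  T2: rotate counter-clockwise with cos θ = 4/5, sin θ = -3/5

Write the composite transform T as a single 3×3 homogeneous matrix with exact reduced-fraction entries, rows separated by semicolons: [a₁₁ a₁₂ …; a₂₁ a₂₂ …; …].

T1 = [-3/5 4/5 0; -4/5 -3/5 0; 0 0 1]
T2·T1 = [-24/25 7/25 0; -7/25 -24/25 0; 0 0 1]

T = [-24/25 7/25 0; -7/25 -24/25 0; 0 0 1]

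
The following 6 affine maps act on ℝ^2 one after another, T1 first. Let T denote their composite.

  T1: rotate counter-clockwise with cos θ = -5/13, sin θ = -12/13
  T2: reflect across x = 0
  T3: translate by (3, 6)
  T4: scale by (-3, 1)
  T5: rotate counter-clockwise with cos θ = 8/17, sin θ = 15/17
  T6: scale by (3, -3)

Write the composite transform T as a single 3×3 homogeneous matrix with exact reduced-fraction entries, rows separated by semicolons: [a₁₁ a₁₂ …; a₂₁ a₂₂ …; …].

T1 = [-5/13 12/13 0; -12/13 -5/13 0; 0 0 1]
T2·T1 = [5/13 -12/13 0; -12/13 -5/13 0; 0 0 1]
T3·…·T1 = [5/13 -12/13 3; -12/13 -5/13 6; 0 0 1]
T4·…·T1 = [-15/13 36/13 -9; -12/13 -5/13 6; 0 0 1]
T5·…·T1 = [60/221 363/221 -162/17; -321/221 500/221 -87/17; 0 0 1]
T6·…·T1 = [180/221 1089/221 -486/17; 963/221 -1500/221 261/17; 0 0 1]

T = [180/221 1089/221 -486/17; 963/221 -1500/221 261/17; 0 0 1]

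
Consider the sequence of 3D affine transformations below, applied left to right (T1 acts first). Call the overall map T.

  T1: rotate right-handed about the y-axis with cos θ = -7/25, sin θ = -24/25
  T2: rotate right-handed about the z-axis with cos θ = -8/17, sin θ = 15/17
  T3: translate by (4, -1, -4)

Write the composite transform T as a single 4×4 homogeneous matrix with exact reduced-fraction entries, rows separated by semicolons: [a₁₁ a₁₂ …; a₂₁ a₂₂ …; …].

T1 = [-7/25 0 -24/25 0; 0 1 0 0; 24/25 0 -7/25 0; 0 0 0 1]
T2·T1 = [56/425 -15/17 192/425 0; -21/85 -8/17 -72/85 0; 24/25 0 -7/25 0; 0 0 0 1]
T3·…·T1 = [56/425 -15/17 192/425 4; -21/85 -8/17 -72/85 -1; 24/25 0 -7/25 -4; 0 0 0 1]

T = [56/425 -15/17 192/425 4; -21/85 -8/17 -72/85 -1; 24/25 0 -7/25 -4; 0 0 0 1]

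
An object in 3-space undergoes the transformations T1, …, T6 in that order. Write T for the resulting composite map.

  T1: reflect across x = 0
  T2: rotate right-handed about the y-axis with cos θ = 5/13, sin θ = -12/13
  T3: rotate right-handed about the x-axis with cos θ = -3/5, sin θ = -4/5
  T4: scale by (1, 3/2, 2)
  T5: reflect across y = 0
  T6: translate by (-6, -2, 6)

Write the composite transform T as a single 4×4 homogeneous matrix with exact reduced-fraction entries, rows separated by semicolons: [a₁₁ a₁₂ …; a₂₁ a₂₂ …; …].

T = [-5/13 0 -12/13 -6; 72/65 9/10 -6/13 -2; 72/65 -8/5 -6/13 6; 0 0 0 1]

T1 = [-1 0 0 0; 0 1 0 0; 0 0 1 0; 0 0 0 1]
T2·T1 = [-5/13 0 -12/13 0; 0 1 0 0; -12/13 0 5/13 0; 0 0 0 1]
T3·…·T1 = [-5/13 0 -12/13 0; -48/65 -3/5 4/13 0; 36/65 -4/5 -3/13 0; 0 0 0 1]
T4·…·T1 = [-5/13 0 -12/13 0; -72/65 -9/10 6/13 0; 72/65 -8/5 -6/13 0; 0 0 0 1]
T5·…·T1 = [-5/13 0 -12/13 0; 72/65 9/10 -6/13 0; 72/65 -8/5 -6/13 0; 0 0 0 1]
T6·…·T1 = [-5/13 0 -12/13 -6; 72/65 9/10 -6/13 -2; 72/65 -8/5 -6/13 6; 0 0 0 1]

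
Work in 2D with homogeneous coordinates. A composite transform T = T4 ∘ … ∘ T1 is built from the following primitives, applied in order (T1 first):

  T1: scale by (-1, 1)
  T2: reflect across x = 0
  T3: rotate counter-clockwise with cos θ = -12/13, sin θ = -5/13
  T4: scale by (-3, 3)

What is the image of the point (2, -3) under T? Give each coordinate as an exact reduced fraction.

T1 scale by (-1, 1): (2, -3) → (-2, -3)
T2 reflect across x = 0: (-2, -3) → (2, -3)
T3 rotate counter-clockwise with cos θ = -12/13, sin θ = -5/13: (2, -3) → (-3, 2)
T4 scale by (-3, 3): (-3, 2) → (9, 6)

T(p) = (9, 6)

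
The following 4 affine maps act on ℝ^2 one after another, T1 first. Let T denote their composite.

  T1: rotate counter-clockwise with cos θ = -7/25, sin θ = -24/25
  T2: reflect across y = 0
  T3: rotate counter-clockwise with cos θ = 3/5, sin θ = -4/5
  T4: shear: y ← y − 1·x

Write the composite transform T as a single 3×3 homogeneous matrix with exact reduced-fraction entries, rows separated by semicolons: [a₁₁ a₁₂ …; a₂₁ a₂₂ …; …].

T = [3/5 4/5 0; 1/5 -7/5 0; 0 0 1]

T1 = [-7/25 24/25 0; -24/25 -7/25 0; 0 0 1]
T2·T1 = [-7/25 24/25 0; 24/25 7/25 0; 0 0 1]
T3·…·T1 = [3/5 4/5 0; 4/5 -3/5 0; 0 0 1]
T4·…·T1 = [3/5 4/5 0; 1/5 -7/5 0; 0 0 1]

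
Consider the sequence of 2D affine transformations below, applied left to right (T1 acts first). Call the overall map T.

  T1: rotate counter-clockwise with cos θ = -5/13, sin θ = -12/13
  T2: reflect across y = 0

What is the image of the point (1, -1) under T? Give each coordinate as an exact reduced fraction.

T(p) = (-17/13, 7/13)

T1 rotate counter-clockwise with cos θ = -5/13, sin θ = -12/13: (1, -1) → (-17/13, -7/13)
T2 reflect across y = 0: (-17/13, -7/13) → (-17/13, 7/13)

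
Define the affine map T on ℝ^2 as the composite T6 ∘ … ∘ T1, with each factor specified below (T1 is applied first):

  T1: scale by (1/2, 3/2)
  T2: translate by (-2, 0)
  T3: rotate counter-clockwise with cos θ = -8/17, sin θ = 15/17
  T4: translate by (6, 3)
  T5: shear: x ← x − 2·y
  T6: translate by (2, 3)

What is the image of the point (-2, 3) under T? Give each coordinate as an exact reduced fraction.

T(p) = (305/34, 21/17)

T1 scale by (1/2, 3/2): (-2, 3) → (-1, 9/2)
T2 translate by (-2, 0): (-1, 9/2) → (-3, 9/2)
T3 rotate counter-clockwise with cos θ = -8/17, sin θ = 15/17: (-3, 9/2) → (-87/34, -81/17)
T4 translate by (6, 3): (-87/34, -81/17) → (117/34, -30/17)
T5 shear: x ← x − 2·y: (117/34, -30/17) → (237/34, -30/17)
T6 translate by (2, 3): (237/34, -30/17) → (305/34, 21/17)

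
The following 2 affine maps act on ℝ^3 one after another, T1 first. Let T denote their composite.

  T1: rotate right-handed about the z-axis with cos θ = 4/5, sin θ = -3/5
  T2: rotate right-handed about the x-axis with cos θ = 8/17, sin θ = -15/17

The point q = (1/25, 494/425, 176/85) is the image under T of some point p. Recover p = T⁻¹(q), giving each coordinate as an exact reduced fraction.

T1 = [4/5 3/5 0 0; -3/5 4/5 0 0; 0 0 1 0; 0 0 0 1]
T2·T1 = [4/5 3/5 0 0; -24/85 32/85 15/17 0; 9/17 -12/17 8/17 0; 0 0 0 1]
det M = 1; M⁻¹ = [4/5 -24/85 9/17 0; 3/5 32/85 -12/17 0; 0 15/17 8/17 0; 0 0 0 1]
M⁻¹ · (1/25, 494/425, 176/85)ᵀ = (4/5, -1, 2)ᵀ

p = (4/5, -1, 2)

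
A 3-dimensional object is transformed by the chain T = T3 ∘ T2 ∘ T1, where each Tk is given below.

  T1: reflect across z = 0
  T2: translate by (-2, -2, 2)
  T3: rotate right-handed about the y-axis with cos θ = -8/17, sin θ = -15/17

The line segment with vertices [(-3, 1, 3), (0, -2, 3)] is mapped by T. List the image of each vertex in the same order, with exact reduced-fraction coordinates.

image vertices: (55/17, -1, -67/17), (31/17, -4, -22/17)

T1 reflect across z = 0: (-3, 1, 3) → (-3, 1, -3); (0, -2, 3) → (0, -2, -3)
T2 translate by (-2, -2, 2): (-3, 1, -3) → (-5, -1, -1); (0, -2, -3) → (-2, -4, -1)
T3 rotate right-handed about the y-axis with cos θ = -8/17, sin θ = -15/17: (-5, -1, -1) → (55/17, -1, -67/17); (-2, -4, -1) → (31/17, -4, -22/17)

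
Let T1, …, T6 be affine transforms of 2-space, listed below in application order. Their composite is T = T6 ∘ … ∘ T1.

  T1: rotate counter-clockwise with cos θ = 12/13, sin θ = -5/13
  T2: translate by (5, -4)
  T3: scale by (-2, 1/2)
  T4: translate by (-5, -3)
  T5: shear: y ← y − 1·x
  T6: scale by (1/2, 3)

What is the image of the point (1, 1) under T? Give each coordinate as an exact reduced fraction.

T1 rotate counter-clockwise with cos θ = 12/13, sin θ = -5/13: (1, 1) → (17/13, 7/13)
T2 translate by (5, -4): (17/13, 7/13) → (82/13, -45/13)
T3 scale by (-2, 1/2): (82/13, -45/13) → (-164/13, -45/26)
T4 translate by (-5, -3): (-164/13, -45/26) → (-229/13, -123/26)
T5 shear: y ← y − 1·x: (-229/13, -123/26) → (-229/13, 335/26)
T6 scale by (1/2, 3): (-229/13, 335/26) → (-229/26, 1005/26)

T(p) = (-229/26, 1005/26)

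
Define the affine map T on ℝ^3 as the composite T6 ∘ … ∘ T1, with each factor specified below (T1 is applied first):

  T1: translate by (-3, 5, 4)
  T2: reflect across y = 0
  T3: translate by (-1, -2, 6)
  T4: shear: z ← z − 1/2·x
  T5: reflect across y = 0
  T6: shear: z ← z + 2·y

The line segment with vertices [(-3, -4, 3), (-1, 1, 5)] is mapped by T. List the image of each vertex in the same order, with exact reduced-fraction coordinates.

image vertices: (-7, 3, 45/2), (-5, 8, 67/2)

T1 translate by (-3, 5, 4): (-3, -4, 3) → (-6, 1, 7); (-1, 1, 5) → (-4, 6, 9)
T2 reflect across y = 0: (-6, 1, 7) → (-6, -1, 7); (-4, 6, 9) → (-4, -6, 9)
T3 translate by (-1, -2, 6): (-6, -1, 7) → (-7, -3, 13); (-4, -6, 9) → (-5, -8, 15)
T4 shear: z ← z − 1/2·x: (-7, -3, 13) → (-7, -3, 33/2); (-5, -8, 15) → (-5, -8, 35/2)
T5 reflect across y = 0: (-7, -3, 33/2) → (-7, 3, 33/2); (-5, -8, 35/2) → (-5, 8, 35/2)
T6 shear: z ← z + 2·y: (-7, 3, 33/2) → (-7, 3, 45/2); (-5, 8, 35/2) → (-5, 8, 67/2)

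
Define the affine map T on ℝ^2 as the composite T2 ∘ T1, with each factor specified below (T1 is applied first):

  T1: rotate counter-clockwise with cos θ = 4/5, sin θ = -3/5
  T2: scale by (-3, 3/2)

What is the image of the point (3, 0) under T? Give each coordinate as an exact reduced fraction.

T1 rotate counter-clockwise with cos θ = 4/5, sin θ = -3/5: (3, 0) → (12/5, -9/5)
T2 scale by (-3, 3/2): (12/5, -9/5) → (-36/5, -27/10)

T(p) = (-36/5, -27/10)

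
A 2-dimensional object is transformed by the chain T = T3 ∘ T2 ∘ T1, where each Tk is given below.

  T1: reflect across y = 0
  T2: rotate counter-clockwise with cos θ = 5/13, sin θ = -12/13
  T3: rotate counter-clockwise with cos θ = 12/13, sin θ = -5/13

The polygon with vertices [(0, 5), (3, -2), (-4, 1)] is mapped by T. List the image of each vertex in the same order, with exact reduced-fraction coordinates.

image vertices: (-5, 0), (2, -3), (-1, 4)

T1 reflect across y = 0: (0, 5) → (0, -5); (3, -2) → (3, 2); (-4, 1) → (-4, -1)
T2 rotate counter-clockwise with cos θ = 5/13, sin θ = -12/13: (0, -5) → (-60/13, -25/13); (3, 2) → (3, -2); (-4, -1) → (-32/13, 43/13)
T3 rotate counter-clockwise with cos θ = 12/13, sin θ = -5/13: (-60/13, -25/13) → (-5, 0); (3, -2) → (2, -3); (-32/13, 43/13) → (-1, 4)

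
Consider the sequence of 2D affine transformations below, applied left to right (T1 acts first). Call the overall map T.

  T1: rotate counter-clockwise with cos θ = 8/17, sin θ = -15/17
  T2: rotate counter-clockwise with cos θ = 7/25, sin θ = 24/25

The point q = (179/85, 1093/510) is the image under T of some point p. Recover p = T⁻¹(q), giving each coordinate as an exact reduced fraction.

p = (5/2, 5/3)

T1 = [8/17 15/17 0; -15/17 8/17 0; 0 0 1]
T2·T1 = [416/425 -87/425 0; 87/425 416/425 0; 0 0 1]
det M = 1; M⁻¹ = [416/425 87/425 0; -87/425 416/425 0; 0 0 1]
M⁻¹ · (179/85, 1093/510)ᵀ = (5/2, 5/3)ᵀ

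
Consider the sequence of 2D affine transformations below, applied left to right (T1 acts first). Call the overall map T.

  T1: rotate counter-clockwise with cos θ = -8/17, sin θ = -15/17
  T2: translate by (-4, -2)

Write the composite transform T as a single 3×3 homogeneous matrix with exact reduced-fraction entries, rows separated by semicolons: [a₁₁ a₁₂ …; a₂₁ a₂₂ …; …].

T = [-8/17 15/17 -4; -15/17 -8/17 -2; 0 0 1]

T1 = [-8/17 15/17 0; -15/17 -8/17 0; 0 0 1]
T2·T1 = [-8/17 15/17 -4; -15/17 -8/17 -2; 0 0 1]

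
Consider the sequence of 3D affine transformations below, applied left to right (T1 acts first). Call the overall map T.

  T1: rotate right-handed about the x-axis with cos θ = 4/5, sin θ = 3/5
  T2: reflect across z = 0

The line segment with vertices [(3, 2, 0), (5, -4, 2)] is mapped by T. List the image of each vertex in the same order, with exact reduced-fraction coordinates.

T1 rotate right-handed about the x-axis with cos θ = 4/5, sin θ = 3/5: (3, 2, 0) → (3, 8/5, 6/5); (5, -4, 2) → (5, -22/5, -4/5)
T2 reflect across z = 0: (3, 8/5, 6/5) → (3, 8/5, -6/5); (5, -22/5, -4/5) → (5, -22/5, 4/5)

image vertices: (3, 8/5, -6/5), (5, -22/5, 4/5)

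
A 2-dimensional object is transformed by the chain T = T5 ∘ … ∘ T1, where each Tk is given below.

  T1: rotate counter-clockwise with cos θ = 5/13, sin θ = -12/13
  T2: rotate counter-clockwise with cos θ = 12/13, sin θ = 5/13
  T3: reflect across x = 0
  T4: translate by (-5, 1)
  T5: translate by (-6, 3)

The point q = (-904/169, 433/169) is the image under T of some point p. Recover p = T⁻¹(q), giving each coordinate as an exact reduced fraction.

p = (-3, -5)

T1 = [5/13 12/13 0; -12/13 5/13 0; 0 0 1]
T2·T1 = [120/169 119/169 0; -119/169 120/169 0; 0 0 1]
T3·…·T1 = [-120/169 -119/169 0; -119/169 120/169 0; 0 0 1]
T4·…·T1 = [-120/169 -119/169 -5; -119/169 120/169 1; 0 0 1]
T5·…·T1 = [-120/169 -119/169 -11; -119/169 120/169 4; 0 0 1]
det M = -1; M⁻¹ = [-120/169 -119/169 -844/169; -119/169 120/169 -1789/169; 0 0 1]
M⁻¹ · (-904/169, 433/169)ᵀ = (-3, -5)ᵀ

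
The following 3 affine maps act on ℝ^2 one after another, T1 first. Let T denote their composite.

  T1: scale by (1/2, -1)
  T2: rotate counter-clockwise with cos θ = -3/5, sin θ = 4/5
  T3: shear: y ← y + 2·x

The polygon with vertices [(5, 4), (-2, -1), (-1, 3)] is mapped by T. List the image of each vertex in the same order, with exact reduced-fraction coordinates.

image vertices: (17/10, 39/5), (-1/5, -9/5), (27/10, 34/5)

T1 scale by (1/2, -1): (5, 4) → (5/2, -4); (-2, -1) → (-1, 1); (-1, 3) → (-1/2, -3)
T2 rotate counter-clockwise with cos θ = -3/5, sin θ = 4/5: (5/2, -4) → (17/10, 22/5); (-1, 1) → (-1/5, -7/5); (-1/2, -3) → (27/10, 7/5)
T3 shear: y ← y + 2·x: (17/10, 22/5) → (17/10, 39/5); (-1/5, -7/5) → (-1/5, -9/5); (27/10, 7/5) → (27/10, 34/5)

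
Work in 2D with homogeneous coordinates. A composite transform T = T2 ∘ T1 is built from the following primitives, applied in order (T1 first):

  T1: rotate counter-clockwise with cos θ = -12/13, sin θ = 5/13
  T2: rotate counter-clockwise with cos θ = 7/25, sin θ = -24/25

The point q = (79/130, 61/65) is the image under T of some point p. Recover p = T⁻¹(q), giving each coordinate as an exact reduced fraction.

p = (1, -1/2)

T1 = [-12/13 -5/13 0; 5/13 -12/13 0; 0 0 1]
T2·T1 = [36/325 -323/325 0; 323/325 36/325 0; 0 0 1]
det M = 1; M⁻¹ = [36/325 323/325 0; -323/325 36/325 0; 0 0 1]
M⁻¹ · (79/130, 61/65)ᵀ = (1, -1/2)ᵀ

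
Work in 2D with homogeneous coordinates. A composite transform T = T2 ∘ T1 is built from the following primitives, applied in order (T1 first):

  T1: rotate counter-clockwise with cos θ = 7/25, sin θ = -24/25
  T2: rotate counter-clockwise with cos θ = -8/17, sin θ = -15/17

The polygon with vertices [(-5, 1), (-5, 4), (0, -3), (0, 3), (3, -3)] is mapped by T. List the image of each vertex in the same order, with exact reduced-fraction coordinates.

T1 rotate counter-clockwise with cos θ = 7/25, sin θ = -24/25: (-5, 1) → (-11/25, 127/25); (-5, 4) → (61/25, 148/25); (0, -3) → (-72/25, -21/25); (0, 3) → (72/25, 21/25); (3, -3) → (-51/25, -93/25)
T2 rotate counter-clockwise with cos θ = -8/17, sin θ = -15/17: (-11/25, 127/25) → (1993/425, -851/425); (61/25, 148/25) → (1732/425, -2099/425); (-72/25, -21/25) → (261/425, 1248/425); (72/25, 21/25) → (-261/425, -1248/425); (-51/25, -93/25) → (-987/425, 1509/425)

image vertices: (1993/425, -851/425), (1732/425, -2099/425), (261/425, 1248/425), (-261/425, -1248/425), (-987/425, 1509/425)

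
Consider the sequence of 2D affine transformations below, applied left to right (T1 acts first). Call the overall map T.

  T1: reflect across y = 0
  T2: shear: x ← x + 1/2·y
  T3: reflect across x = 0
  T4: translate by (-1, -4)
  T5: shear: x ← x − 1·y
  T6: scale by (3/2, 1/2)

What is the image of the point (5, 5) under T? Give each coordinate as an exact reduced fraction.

T1 reflect across y = 0: (5, 5) → (5, -5)
T2 shear: x ← x + 1/2·y: (5, -5) → (5/2, -5)
T3 reflect across x = 0: (5/2, -5) → (-5/2, -5)
T4 translate by (-1, -4): (-5/2, -5) → (-7/2, -9)
T5 shear: x ← x − 1·y: (-7/2, -9) → (11/2, -9)
T6 scale by (3/2, 1/2): (11/2, -9) → (33/4, -9/2)

T(p) = (33/4, -9/2)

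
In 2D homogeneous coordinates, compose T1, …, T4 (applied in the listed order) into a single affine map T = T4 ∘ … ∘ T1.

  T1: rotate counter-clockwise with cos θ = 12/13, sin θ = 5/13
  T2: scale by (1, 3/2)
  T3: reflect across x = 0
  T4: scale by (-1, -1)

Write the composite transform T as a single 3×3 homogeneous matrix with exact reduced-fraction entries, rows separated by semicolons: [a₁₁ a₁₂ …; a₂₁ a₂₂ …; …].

T = [12/13 -5/13 0; -15/26 -18/13 0; 0 0 1]

T1 = [12/13 -5/13 0; 5/13 12/13 0; 0 0 1]
T2·T1 = [12/13 -5/13 0; 15/26 18/13 0; 0 0 1]
T3·…·T1 = [-12/13 5/13 0; 15/26 18/13 0; 0 0 1]
T4·…·T1 = [12/13 -5/13 0; -15/26 -18/13 0; 0 0 1]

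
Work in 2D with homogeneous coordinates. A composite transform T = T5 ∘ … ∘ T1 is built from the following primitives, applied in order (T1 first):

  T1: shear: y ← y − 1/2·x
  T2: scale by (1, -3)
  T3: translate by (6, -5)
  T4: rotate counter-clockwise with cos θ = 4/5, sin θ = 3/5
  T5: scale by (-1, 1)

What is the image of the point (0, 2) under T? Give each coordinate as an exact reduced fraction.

T1 shear: y ← y − 1/2·x: (0, 2) → (0, 2)
T2 scale by (1, -3): (0, 2) → (0, -6)
T3 translate by (6, -5): (0, -6) → (6, -11)
T4 rotate counter-clockwise with cos θ = 4/5, sin θ = 3/5: (6, -11) → (57/5, -26/5)
T5 scale by (-1, 1): (57/5, -26/5) → (-57/5, -26/5)

T(p) = (-57/5, -26/5)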